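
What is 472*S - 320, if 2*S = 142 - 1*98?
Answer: 10064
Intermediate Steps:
S = 22 (S = (142 - 1*98)/2 = (142 - 98)/2 = (1/2)*44 = 22)
472*S - 320 = 472*22 - 320 = 10384 - 320 = 10064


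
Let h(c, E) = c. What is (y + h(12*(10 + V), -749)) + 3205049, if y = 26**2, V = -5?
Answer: 3205785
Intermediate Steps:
y = 676
(y + h(12*(10 + V), -749)) + 3205049 = (676 + 12*(10 - 5)) + 3205049 = (676 + 12*5) + 3205049 = (676 + 60) + 3205049 = 736 + 3205049 = 3205785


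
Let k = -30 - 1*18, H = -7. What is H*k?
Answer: 336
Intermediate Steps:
k = -48 (k = -30 - 18 = -48)
H*k = -7*(-48) = 336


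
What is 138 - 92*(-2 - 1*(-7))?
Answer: -322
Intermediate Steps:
138 - 92*(-2 - 1*(-7)) = 138 - 92*(-2 + 7) = 138 - 92*5 = 138 - 460 = -322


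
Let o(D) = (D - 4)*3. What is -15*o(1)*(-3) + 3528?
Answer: 3123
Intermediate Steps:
o(D) = -12 + 3*D (o(D) = (-4 + D)*3 = -12 + 3*D)
-15*o(1)*(-3) + 3528 = -15*(-12 + 3*1)*(-3) + 3528 = -15*(-12 + 3)*(-3) + 3528 = -15*(-9)*(-3) + 3528 = 135*(-3) + 3528 = -405 + 3528 = 3123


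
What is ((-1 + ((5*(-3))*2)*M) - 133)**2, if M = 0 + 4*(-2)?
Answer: 11236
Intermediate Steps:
M = -8 (M = 0 - 8 = -8)
((-1 + ((5*(-3))*2)*M) - 133)**2 = ((-1 + ((5*(-3))*2)*(-8)) - 133)**2 = ((-1 - 15*2*(-8)) - 133)**2 = ((-1 - 30*(-8)) - 133)**2 = ((-1 + 240) - 133)**2 = (239 - 133)**2 = 106**2 = 11236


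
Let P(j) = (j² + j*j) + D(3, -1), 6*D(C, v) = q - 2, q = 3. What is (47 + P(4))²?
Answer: 225625/36 ≈ 6267.4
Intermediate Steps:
D(C, v) = ⅙ (D(C, v) = (3 - 2)/6 = (⅙)*1 = ⅙)
P(j) = ⅙ + 2*j² (P(j) = (j² + j*j) + ⅙ = (j² + j²) + ⅙ = 2*j² + ⅙ = ⅙ + 2*j²)
(47 + P(4))² = (47 + (⅙ + 2*4²))² = (47 + (⅙ + 2*16))² = (47 + (⅙ + 32))² = (47 + 193/6)² = (475/6)² = 225625/36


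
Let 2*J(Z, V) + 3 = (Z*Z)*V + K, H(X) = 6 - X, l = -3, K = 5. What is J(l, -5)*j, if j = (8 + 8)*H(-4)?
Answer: -3440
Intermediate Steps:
j = 160 (j = (8 + 8)*(6 - 1*(-4)) = 16*(6 + 4) = 16*10 = 160)
J(Z, V) = 1 + V*Z²/2 (J(Z, V) = -3/2 + ((Z*Z)*V + 5)/2 = -3/2 + (Z²*V + 5)/2 = -3/2 + (V*Z² + 5)/2 = -3/2 + (5 + V*Z²)/2 = -3/2 + (5/2 + V*Z²/2) = 1 + V*Z²/2)
J(l, -5)*j = (1 + (½)*(-5)*(-3)²)*160 = (1 + (½)*(-5)*9)*160 = (1 - 45/2)*160 = -43/2*160 = -3440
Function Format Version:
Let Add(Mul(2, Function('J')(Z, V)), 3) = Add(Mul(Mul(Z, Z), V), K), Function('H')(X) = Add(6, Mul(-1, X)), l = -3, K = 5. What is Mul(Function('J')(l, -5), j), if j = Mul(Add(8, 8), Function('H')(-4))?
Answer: -3440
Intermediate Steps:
j = 160 (j = Mul(Add(8, 8), Add(6, Mul(-1, -4))) = Mul(16, Add(6, 4)) = Mul(16, 10) = 160)
Function('J')(Z, V) = Add(1, Mul(Rational(1, 2), V, Pow(Z, 2))) (Function('J')(Z, V) = Add(Rational(-3, 2), Mul(Rational(1, 2), Add(Mul(Mul(Z, Z), V), 5))) = Add(Rational(-3, 2), Mul(Rational(1, 2), Add(Mul(Pow(Z, 2), V), 5))) = Add(Rational(-3, 2), Mul(Rational(1, 2), Add(Mul(V, Pow(Z, 2)), 5))) = Add(Rational(-3, 2), Mul(Rational(1, 2), Add(5, Mul(V, Pow(Z, 2))))) = Add(Rational(-3, 2), Add(Rational(5, 2), Mul(Rational(1, 2), V, Pow(Z, 2)))) = Add(1, Mul(Rational(1, 2), V, Pow(Z, 2))))
Mul(Function('J')(l, -5), j) = Mul(Add(1, Mul(Rational(1, 2), -5, Pow(-3, 2))), 160) = Mul(Add(1, Mul(Rational(1, 2), -5, 9)), 160) = Mul(Add(1, Rational(-45, 2)), 160) = Mul(Rational(-43, 2), 160) = -3440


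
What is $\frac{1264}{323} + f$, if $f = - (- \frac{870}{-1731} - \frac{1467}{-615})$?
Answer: $\frac{39174471}{38206055} \approx 1.0253$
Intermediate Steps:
$f = - \frac{341603}{118285}$ ($f = - (\left(-870\right) \left(- \frac{1}{1731}\right) - - \frac{489}{205}) = - (\frac{290}{577} + \frac{489}{205}) = \left(-1\right) \frac{341603}{118285} = - \frac{341603}{118285} \approx -2.888$)
$\frac{1264}{323} + f = \frac{1264}{323} - \frac{341603}{118285} = \frac{39174471}{38206055}$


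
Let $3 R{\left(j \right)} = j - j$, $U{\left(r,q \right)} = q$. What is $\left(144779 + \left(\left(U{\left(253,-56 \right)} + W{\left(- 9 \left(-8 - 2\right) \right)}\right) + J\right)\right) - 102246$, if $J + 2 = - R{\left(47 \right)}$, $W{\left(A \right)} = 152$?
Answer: $42627$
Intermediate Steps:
$R{\left(j \right)} = 0$ ($R{\left(j \right)} = \frac{j - j}{3} = \frac{1}{3} \cdot 0 = 0$)
$J = -2$ ($J = -2 - 0 = -2 + 0 = -2$)
$\left(144779 + \left(\left(U{\left(253,-56 \right)} + W{\left(- 9 \left(-8 - 2\right) \right)}\right) + J\right)\right) - 102246 = \left(144779 + \left(\left(-56 + 152\right) - 2\right)\right) - 102246 = \left(144779 + \left(96 - 2\right)\right) - 102246 = \left(144779 + 94\right) - 102246 = 144873 - 102246 = 42627$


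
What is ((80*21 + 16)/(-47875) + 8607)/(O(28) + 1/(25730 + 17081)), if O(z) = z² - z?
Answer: 17640633403919/1549479976375 ≈ 11.385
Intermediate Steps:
((80*21 + 16)/(-47875) + 8607)/(O(28) + 1/(25730 + 17081)) = ((80*21 + 16)/(-47875) + 8607)/(28*(-1 + 28) + 1/(25730 + 17081)) = ((1680 + 16)*(-1/47875) + 8607)/(28*27 + 1/42811) = (1696*(-1/47875) + 8607)/(756 + 1/42811) = (-1696/47875 + 8607)/(32365117/42811) = (412058429/47875)*(42811/32365117) = 17640633403919/1549479976375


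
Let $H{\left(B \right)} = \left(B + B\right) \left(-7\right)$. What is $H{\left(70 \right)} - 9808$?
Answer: $-10788$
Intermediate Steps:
$H{\left(B \right)} = - 14 B$ ($H{\left(B \right)} = 2 B \left(-7\right) = - 14 B$)
$H{\left(70 \right)} - 9808 = \left(-14\right) 70 - 9808 = -980 - 9808 = -10788$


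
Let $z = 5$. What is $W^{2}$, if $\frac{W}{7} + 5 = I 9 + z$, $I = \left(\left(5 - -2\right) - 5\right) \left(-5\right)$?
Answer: $396900$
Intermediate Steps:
$I = -10$ ($I = \left(\left(5 + 2\right) - 5\right) \left(-5\right) = \left(7 - 5\right) \left(-5\right) = 2 \left(-5\right) = -10$)
$W = -630$ ($W = -35 + 7 \left(\left(-10\right) 9 + 5\right) = -35 + 7 \left(-90 + 5\right) = -35 + 7 \left(-85\right) = -35 - 595 = -630$)
$W^{2} = \left(-630\right)^{2} = 396900$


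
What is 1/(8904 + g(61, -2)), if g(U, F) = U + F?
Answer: 1/8963 ≈ 0.00011157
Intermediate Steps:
g(U, F) = F + U
1/(8904 + g(61, -2)) = 1/(8904 + (-2 + 61)) = 1/(8904 + 59) = 1/8963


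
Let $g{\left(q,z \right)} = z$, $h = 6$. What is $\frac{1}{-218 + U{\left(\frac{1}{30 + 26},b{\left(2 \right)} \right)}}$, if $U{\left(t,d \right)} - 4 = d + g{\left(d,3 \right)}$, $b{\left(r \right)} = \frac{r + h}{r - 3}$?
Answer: $- \frac{1}{219} \approx -0.0045662$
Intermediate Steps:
$b{\left(r \right)} = \frac{6 + r}{-3 + r}$ ($b{\left(r \right)} = \frac{r + 6}{r - 3} = \frac{6 + r}{-3 + r}$)
$U{\left(t,d \right)} = 7 + d$ ($U{\left(t,d \right)} = 4 + \left(d + 3\right) = 4 + \left(3 + d\right) = 7 + d$)
$\frac{1}{-218 + U{\left(\frac{1}{30 + 26},b{\left(2 \right)} \right)}} = \frac{1}{-218 + \left(7 + \frac{6 + 2}{-3 + 2}\right)} = \frac{1}{-218 + \left(7 + \frac{1}{-1} \cdot 8\right)} = \frac{1}{-218 + \left(7 - 8\right)} = \frac{1}{-218 - 1} = \frac{1}{-219} = - \frac{1}{219}$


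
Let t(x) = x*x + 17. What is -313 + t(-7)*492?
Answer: 32159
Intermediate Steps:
t(x) = 17 + x² (t(x) = x² + 17 = 17 + x²)
-313 + t(-7)*492 = -313 + (17 + (-7)²)*492 = -313 + (17 + 49)*492 = -313 + 66*492 = -313 + 32472 = 32159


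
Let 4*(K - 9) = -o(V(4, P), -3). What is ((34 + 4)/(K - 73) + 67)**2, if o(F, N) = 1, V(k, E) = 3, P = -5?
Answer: 291282489/66049 ≈ 4410.1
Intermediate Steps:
K = 35/4 (K = 9 + (-1*1)/4 = 9 + (1/4)*(-1) = 9 - 1/4 = 35/4 ≈ 8.7500)
((34 + 4)/(K - 73) + 67)**2 = ((34 + 4)/(35/4 - 73) + 67)**2 = (38/(-257/4) + 67)**2 = (38*(-4/257) + 67)**2 = (-152/257 + 67)**2 = (17067/257)**2 = 291282489/66049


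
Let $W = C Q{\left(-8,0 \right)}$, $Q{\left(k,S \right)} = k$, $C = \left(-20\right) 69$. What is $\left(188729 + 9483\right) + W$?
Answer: $209252$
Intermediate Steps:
$C = -1380$
$W = 11040$ ($W = \left(-1380\right) \left(-8\right) = 11040$)
$\left(188729 + 9483\right) + W = \left(188729 + 9483\right) + 11040 = 198212 + 11040 = 209252$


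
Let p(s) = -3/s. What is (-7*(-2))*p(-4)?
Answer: 21/2 ≈ 10.500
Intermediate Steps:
(-7*(-2))*p(-4) = (-7*(-2))*(-3/(-4)) = 14*(-3*(-¼)) = 14*(¾) = 21/2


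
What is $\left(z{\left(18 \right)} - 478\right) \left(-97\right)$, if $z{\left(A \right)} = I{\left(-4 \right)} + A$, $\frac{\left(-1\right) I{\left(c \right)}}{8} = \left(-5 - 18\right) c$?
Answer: $116012$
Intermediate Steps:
$I{\left(c \right)} = 184 c$ ($I{\left(c \right)} = - 8 \left(-5 - 18\right) c = - 8 \left(- 23 c\right) = 184 c$)
$z{\left(A \right)} = -736 + A$ ($z{\left(A \right)} = 184 \left(-4\right) + A = -736 + A$)
$\left(z{\left(18 \right)} - 478\right) \left(-97\right) = \left(\left(-736 + 18\right) - 478\right) \left(-97\right) = \left(-718 - 478\right) \left(-97\right) = \left(-1196\right) \left(-97\right) = 116012$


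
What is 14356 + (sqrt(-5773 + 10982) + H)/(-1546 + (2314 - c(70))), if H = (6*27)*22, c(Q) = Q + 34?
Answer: 2383987/166 + sqrt(5209)/664 ≈ 14361.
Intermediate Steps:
c(Q) = 34 + Q
H = 3564 (H = 162*22 = 3564)
14356 + (sqrt(-5773 + 10982) + H)/(-1546 + (2314 - c(70))) = 14356 + (sqrt(-5773 + 10982) + 3564)/(-1546 + (2314 - (34 + 70))) = 14356 + (sqrt(5209) + 3564)/(-1546 + (2314 - 1*104)) = 14356 + (3564 + sqrt(5209))/(-1546 + (2314 - 104)) = 14356 + (3564 + sqrt(5209))/(-1546 + 2210) = 14356 + (3564 + sqrt(5209))/664 = 14356 + (3564 + sqrt(5209))*(1/664) = 14356 + (891/166 + sqrt(5209)/664) = 2383987/166 + sqrt(5209)/664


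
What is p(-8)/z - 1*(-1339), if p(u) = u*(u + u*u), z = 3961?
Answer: 5303331/3961 ≈ 1338.9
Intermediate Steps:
p(u) = u*(u + u**2)
p(-8)/z - 1*(-1339) = ((-8)**2*(1 - 8))/3961 - 1*(-1339) = (64*(-7))*(1/3961) + 1339 = -448*1/3961 + 1339 = -448/3961 + 1339 = 5303331/3961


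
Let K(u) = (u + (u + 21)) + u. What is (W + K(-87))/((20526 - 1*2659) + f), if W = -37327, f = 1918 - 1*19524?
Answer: -37567/261 ≈ -143.93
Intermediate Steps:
f = -17606 (f = 1918 - 19524 = -17606)
K(u) = 21 + 3*u (K(u) = (u + (21 + u)) + u = (21 + 2*u) + u = 21 + 3*u)
(W + K(-87))/((20526 - 1*2659) + f) = (-37327 + (21 + 3*(-87)))/((20526 - 1*2659) - 17606) = (-37327 + (21 - 261))/((20526 - 2659) - 17606) = (-37327 - 240)/(17867 - 17606) = -37567/261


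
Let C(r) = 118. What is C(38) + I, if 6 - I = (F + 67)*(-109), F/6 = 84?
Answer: 62363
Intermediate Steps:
F = 504 (F = 6*84 = 504)
I = 62245 (I = 6 - (504 + 67)*(-109) = 6 - 571*(-109) = 6 - 1*(-62239) = 6 + 62239 = 62245)
C(38) + I = 118 + 62245 = 62363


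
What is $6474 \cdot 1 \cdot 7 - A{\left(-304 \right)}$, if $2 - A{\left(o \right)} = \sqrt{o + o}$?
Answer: $45316 + 4 i \sqrt{38} \approx 45316.0 + 24.658 i$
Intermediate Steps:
$A{\left(o \right)} = 2 - \sqrt{2} \sqrt{o}$ ($A{\left(o \right)} = 2 - \sqrt{o + o} = 2 - \sqrt{2 o} = 2 - \sqrt{2} \sqrt{o}$)
$6474 \cdot 1 \cdot 7 - A{\left(-304 \right)} = 6474 \cdot 1 \cdot 7 - \left(2 - \sqrt{2} \sqrt{-304}\right) = 6474 \cdot 7 - \left(2 - \sqrt{2} \cdot 4 i \sqrt{19}\right) = 45318 - \left(2 - 4 i \sqrt{38}\right) = 45316 + 4 i \sqrt{38}$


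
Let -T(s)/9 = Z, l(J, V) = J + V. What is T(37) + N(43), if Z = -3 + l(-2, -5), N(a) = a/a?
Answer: 91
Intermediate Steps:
N(a) = 1
Z = -10 (Z = -3 + (-2 - 5) = -3 - 7 = -10)
T(s) = 90 (T(s) = -9*(-10) = 90)
T(37) + N(43) = 90 + 1 = 91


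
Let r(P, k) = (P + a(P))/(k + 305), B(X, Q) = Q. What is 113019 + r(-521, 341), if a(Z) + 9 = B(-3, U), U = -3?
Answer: 73009741/646 ≈ 1.1302e+5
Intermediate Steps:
a(Z) = -12 (a(Z) = -9 - 3 = -12)
r(P, k) = (-12 + P)/(305 + k) (r(P, k) = (P - 12)/(k + 305) = (-12 + P)/(305 + k))
113019 + r(-521, 341) = 113019 + (-12 - 521)/(305 + 341) = 113019 - 533/646 = 73009741/646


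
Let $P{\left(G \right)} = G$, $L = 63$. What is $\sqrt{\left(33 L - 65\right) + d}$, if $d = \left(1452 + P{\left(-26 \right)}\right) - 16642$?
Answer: $i \sqrt{13202} \approx 114.9 i$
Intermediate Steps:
$d = -15216$ ($d = \left(1452 - 26\right) - 16642 = 1426 - 16642 = -15216$)
$\sqrt{\left(33 L - 65\right) + d} = \sqrt{\left(33 \cdot 63 - 65\right) - 15216} = \sqrt{\left(2079 - 65\right) - 15216} = \sqrt{2014 - 15216} = \sqrt{-13202} = i \sqrt{13202}$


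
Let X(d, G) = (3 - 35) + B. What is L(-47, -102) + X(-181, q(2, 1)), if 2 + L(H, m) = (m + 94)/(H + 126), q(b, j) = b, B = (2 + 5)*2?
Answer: -1588/79 ≈ -20.101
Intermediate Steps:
B = 14 (B = 7*2 = 14)
X(d, G) = -18 (X(d, G) = (3 - 35) + 14 = -32 + 14 = -18)
L(H, m) = -2 + (94 + m)/(126 + H) (L(H, m) = -2 + (m + 94)/(H + 126) = -2 + (94 + m)/(126 + H))
L(-47, -102) + X(-181, q(2, 1)) = (-158 - 102 - 2*(-47))/(126 - 47) - 18 = (-158 - 102 + 94)/79 - 18 = (1/79)*(-166) - 18 = -166/79 - 18 = -1588/79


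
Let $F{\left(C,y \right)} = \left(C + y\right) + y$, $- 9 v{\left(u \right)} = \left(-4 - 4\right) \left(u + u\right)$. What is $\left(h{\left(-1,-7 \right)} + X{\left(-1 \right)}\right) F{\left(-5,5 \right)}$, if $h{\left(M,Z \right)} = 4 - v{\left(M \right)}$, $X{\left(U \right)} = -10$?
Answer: $- \frac{190}{9} \approx -21.111$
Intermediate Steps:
$v{\left(u \right)} = \frac{16 u}{9}$ ($v{\left(u \right)} = - \frac{\left(-4 - 4\right) \left(u + u\right)}{9} = - \frac{\left(-8\right) 2 u}{9} = - \frac{\left(-16\right) u}{9} = \frac{16 u}{9}$)
$h{\left(M,Z \right)} = 4 - \frac{16 M}{9}$
$F{\left(C,y \right)} = C + 2 y$
$\left(h{\left(-1,-7 \right)} + X{\left(-1 \right)}\right) F{\left(-5,5 \right)} = \left(\left(4 - - \frac{16}{9}\right) - 10\right) \left(-5 + 2 \cdot 5\right) = \left(\left(4 + \frac{16}{9}\right) - 10\right) \left(-5 + 10\right) = \left(\frac{52}{9} - 10\right) 5 = \left(- \frac{38}{9}\right) 5 = - \frac{190}{9}$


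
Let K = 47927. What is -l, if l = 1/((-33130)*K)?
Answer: 1/1587821510 ≈ 6.2979e-10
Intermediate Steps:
l = -1/1587821510 (l = 1/(-33130*47927) = -1/33130*1/47927 = -1/1587821510 ≈ -6.2979e-10)
-l = -1*(-1/1587821510) = 1/1587821510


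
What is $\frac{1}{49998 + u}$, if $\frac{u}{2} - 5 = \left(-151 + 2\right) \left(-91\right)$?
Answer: $\frac{1}{77126} \approx 1.2966 \cdot 10^{-5}$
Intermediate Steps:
$u = 27128$ ($u = 10 + 2 \left(-151 + 2\right) \left(-91\right) = 10 + 2 \left(\left(-149\right) \left(-91\right)\right) = 10 + 2 \cdot 13559 = 10 + 27118 = 27128$)
$\frac{1}{49998 + u} = \frac{1}{49998 + 27128} = \frac{1}{77126}$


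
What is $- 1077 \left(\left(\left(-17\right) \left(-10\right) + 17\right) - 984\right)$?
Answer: $858369$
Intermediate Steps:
$- 1077 \left(\left(\left(-17\right) \left(-10\right) + 17\right) - 984\right) = - 1077 \left(\left(170 + 17\right) - 984\right) = - 1077 \left(187 - 984\right) = \left(-1077\right) \left(-797\right) = 858369$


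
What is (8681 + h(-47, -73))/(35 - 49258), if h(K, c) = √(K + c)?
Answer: -8681/49223 - 2*I*√30/49223 ≈ -0.17636 - 0.00022255*I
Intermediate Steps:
(8681 + h(-47, -73))/(35 - 49258) = (8681 + √(-47 - 73))/(35 - 49258) = (8681 + √(-120))/(-49223) = (8681 + 2*I*√30)*(-1/49223) = -8681/49223 - 2*I*√30/49223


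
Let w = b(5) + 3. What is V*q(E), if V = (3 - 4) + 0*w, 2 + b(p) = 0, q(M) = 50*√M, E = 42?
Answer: -50*√42 ≈ -324.04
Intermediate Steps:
b(p) = -2 (b(p) = -2 + 0 = -2)
w = 1 (w = -2 + 3 = 1)
V = -1 (V = (3 - 4) + 0*1 = -1 + 0 = -1)
V*q(E) = -50*√42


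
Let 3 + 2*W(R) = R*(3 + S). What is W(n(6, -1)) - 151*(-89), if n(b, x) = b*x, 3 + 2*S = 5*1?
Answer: 26851/2 ≈ 13426.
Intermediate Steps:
S = 1 (S = -3/2 + (5*1)/2 = -3/2 + (½)*5 = -3/2 + 5/2 = 1)
W(R) = -3/2 + 2*R (W(R) = -3/2 + (R*(3 + 1))/2 = -3/2 + (R*4)/2 = -3/2 + (4*R)/2 = -3/2 + 2*R)
W(n(6, -1)) - 151*(-89) = (-3/2 + 2*(6*(-1))) - 151*(-89) = (-3/2 + 2*(-6)) + 13439 = (-3/2 - 12) + 13439 = -27/2 + 13439 = 26851/2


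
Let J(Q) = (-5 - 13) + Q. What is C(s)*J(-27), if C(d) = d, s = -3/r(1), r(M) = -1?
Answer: -135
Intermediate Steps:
J(Q) = -18 + Q
s = 3 (s = -3/(-1) = -3*(-1) = 3)
C(s)*J(-27) = 3*(-18 - 27) = 3*(-45) = -135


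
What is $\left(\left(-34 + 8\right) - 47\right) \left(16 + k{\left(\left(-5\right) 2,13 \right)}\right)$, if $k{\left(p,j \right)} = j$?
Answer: $-2117$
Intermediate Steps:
$\left(\left(-34 + 8\right) - 47\right) \left(16 + k{\left(\left(-5\right) 2,13 \right)}\right) = \left(\left(-34 + 8\right) - 47\right) \left(16 + 13\right) = \left(-26 - 47\right) 29 = \left(-73\right) 29 = -2117$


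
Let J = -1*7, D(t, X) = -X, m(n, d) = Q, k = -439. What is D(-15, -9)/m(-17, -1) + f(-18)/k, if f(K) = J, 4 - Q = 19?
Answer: -1282/2195 ≈ -0.58405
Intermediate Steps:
Q = -15 (Q = 4 - 1*19 = 4 - 19 = -15)
m(n, d) = -15
J = -7
f(K) = -7
D(-15, -9)/m(-17, -1) + f(-18)/k = -1*(-9)/(-15) - 7/(-439) = 9*(-1/15) - 7*(-1/439) = -⅗ + 7/439 = -1282/2195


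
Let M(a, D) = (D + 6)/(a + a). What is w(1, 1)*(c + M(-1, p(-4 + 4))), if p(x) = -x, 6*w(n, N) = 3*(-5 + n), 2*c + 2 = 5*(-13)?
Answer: 73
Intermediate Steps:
c = -67/2 (c = -1 + (5*(-13))/2 = -1 + (½)*(-65) = -1 - 65/2 = -67/2 ≈ -33.500)
w(n, N) = -5/2 + n/2 (w(n, N) = (3*(-5 + n))/6 = (-15 + 3*n)/6 = -5/2 + n/2)
M(a, D) = (6 + D)/(2*a) (M(a, D) = (6 + D)/((2*a)) = (6 + D)*(1/(2*a)) = (6 + D)/(2*a))
w(1, 1)*(c + M(-1, p(-4 + 4))) = (-5/2 + (½)*1)*(-67/2 + (½)*(6 - (-4 + 4))/(-1)) = (-5/2 + ½)*(-67/2 + (½)*(-1)*(6 - 1*0)) = -2*(-67/2 + (½)*(-1)*(6 + 0)) = -2*(-67/2 + (½)*(-1)*6) = -2*(-67/2 - 3) = -2*(-73/2) = 73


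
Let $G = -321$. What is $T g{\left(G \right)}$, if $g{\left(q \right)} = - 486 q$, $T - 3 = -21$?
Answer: $-2808108$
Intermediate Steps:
$T = -18$ ($T = 3 - 21 = -18$)
$T g{\left(G \right)} = - 18 \left(\left(-486\right) \left(-321\right)\right) = \left(-18\right) 156006 = -2808108$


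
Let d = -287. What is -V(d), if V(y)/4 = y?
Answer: 1148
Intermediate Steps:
V(y) = 4*y
-V(d) = -4*(-287) = -1*(-1148) = 1148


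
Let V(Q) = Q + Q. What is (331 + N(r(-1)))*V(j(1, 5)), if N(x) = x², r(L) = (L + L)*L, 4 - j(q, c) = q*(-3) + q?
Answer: 4020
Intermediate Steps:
j(q, c) = 4 + 2*q (j(q, c) = 4 - (q*(-3) + q) = 4 - (-3*q + q) = 4 - (-2)*q = 4 + 2*q)
r(L) = 2*L² (r(L) = (2*L)*L = 2*L²)
V(Q) = 2*Q
(331 + N(r(-1)))*V(j(1, 5)) = (331 + (2*(-1)²)²)*(2*(4 + 2*1)) = (331 + (2*1)²)*(2*(4 + 2)) = (331 + 2²)*(2*6) = (331 + 4)*12 = 335*12 = 4020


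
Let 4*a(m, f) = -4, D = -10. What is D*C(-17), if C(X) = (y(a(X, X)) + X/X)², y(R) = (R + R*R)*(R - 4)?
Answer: -10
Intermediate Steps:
a(m, f) = -1 (a(m, f) = (¼)*(-4) = -1)
y(R) = (-4 + R)*(R + R²) (y(R) = (R + R²)*(-4 + R) = (-4 + R)*(R + R²))
C(X) = 1 (C(X) = (-(-4 + (-1)² - 3*(-1)) + X/X)² = (-(-4 + 1 + 3) + 1)² = (-1*0 + 1)² = (0 + 1)² = 1² = 1)
D*C(-17) = -10*1 = -10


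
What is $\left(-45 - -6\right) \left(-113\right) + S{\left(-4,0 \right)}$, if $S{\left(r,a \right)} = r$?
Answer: $4403$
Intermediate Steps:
$\left(-45 - -6\right) \left(-113\right) + S{\left(-4,0 \right)} = \left(-45 - -6\right) \left(-113\right) - 4 = \left(-45 + 6\right) \left(-113\right) - 4 = \left(-39\right) \left(-113\right) - 4 = 4407 - 4 = 4403$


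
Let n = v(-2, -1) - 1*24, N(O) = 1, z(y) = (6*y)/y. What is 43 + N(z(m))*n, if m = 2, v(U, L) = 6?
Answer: 25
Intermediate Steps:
z(y) = 6
n = -18 (n = 6 - 1*24 = 6 - 24 = -18)
43 + N(z(m))*n = 43 + 1*(-18) = 43 - 18 = 25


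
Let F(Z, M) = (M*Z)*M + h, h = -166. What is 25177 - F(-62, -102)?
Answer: 670391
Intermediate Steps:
F(Z, M) = -166 + Z*M**2 (F(Z, M) = (M*Z)*M - 166 = Z*M**2 - 166 = -166 + Z*M**2)
25177 - F(-62, -102) = 25177 - (-166 - 62*(-102)**2) = 25177 - (-166 - 62*10404) = 25177 - (-166 - 645048) = 25177 - 1*(-645214) = 25177 + 645214 = 670391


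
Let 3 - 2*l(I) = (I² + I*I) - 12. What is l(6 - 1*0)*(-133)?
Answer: 7581/2 ≈ 3790.5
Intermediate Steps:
l(I) = 15/2 - I² (l(I) = 3/2 - ((I² + I*I) - 12)/2 = 3/2 - ((I² + I²) - 12)/2 = 3/2 - (2*I² - 12)/2 = 3/2 - (-12 + 2*I²)/2 = 3/2 + (6 - I²) = 15/2 - I²)
l(6 - 1*0)*(-133) = (15/2 - (6 - 1*0)²)*(-133) = (15/2 - (6 + 0)²)*(-133) = (15/2 - 1*6²)*(-133) = (15/2 - 1*36)*(-133) = (15/2 - 36)*(-133) = -57/2*(-133) = 7581/2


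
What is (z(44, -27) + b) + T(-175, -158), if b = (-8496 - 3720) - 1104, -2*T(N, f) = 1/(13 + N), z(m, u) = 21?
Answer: -4308875/324 ≈ -13299.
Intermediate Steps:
T(N, f) = -1/(2*(13 + N))
b = -13320 (b = -12216 - 1104 = -13320)
(z(44, -27) + b) + T(-175, -158) = (21 - 13320) - 1/(26 + 2*(-175)) = -13299 - 1/(26 - 350) = -13299 - 1/(-324) = -13299 - 1*(-1/324) = -13299 + 1/324 = -4308875/324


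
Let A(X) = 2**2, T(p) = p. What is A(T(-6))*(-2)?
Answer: -8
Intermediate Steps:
A(X) = 4
A(T(-6))*(-2) = 4*(-2) = -8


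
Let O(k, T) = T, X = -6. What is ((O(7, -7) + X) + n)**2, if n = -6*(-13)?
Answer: 4225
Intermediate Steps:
n = 78
((O(7, -7) + X) + n)**2 = ((-7 - 6) + 78)**2 = (-13 + 78)**2 = 65**2 = 4225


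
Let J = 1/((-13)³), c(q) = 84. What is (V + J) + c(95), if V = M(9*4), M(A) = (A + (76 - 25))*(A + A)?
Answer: 13946555/2197 ≈ 6348.0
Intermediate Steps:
M(A) = 2*A*(51 + A) (M(A) = (A + 51)*(2*A) = (51 + A)*(2*A) = 2*A*(51 + A))
V = 6264 (V = 2*(9*4)*(51 + 9*4) = 2*36*(51 + 36) = 2*36*87 = 6264)
J = -1/2197 (J = 1/(-2197) = -1/2197 ≈ -0.00045517)
(V + J) + c(95) = (6264 - 1/2197) + 84 = 13762007/2197 + 84 = 13946555/2197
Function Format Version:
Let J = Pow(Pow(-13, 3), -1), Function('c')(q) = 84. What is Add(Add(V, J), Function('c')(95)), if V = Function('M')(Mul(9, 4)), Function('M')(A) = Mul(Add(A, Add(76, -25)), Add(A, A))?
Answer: Rational(13946555, 2197) ≈ 6348.0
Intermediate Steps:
Function('M')(A) = Mul(2, A, Add(51, A)) (Function('M')(A) = Mul(Add(A, 51), Mul(2, A)) = Mul(Add(51, A), Mul(2, A)) = Mul(2, A, Add(51, A)))
V = 6264 (V = Mul(2, Mul(9, 4), Add(51, Mul(9, 4))) = Mul(2, 36, Add(51, 36)) = Mul(2, 36, 87) = 6264)
J = Rational(-1, 2197) (J = Pow(-2197, -1) = Rational(-1, 2197) ≈ -0.00045517)
Add(Add(V, J), Function('c')(95)) = Add(Add(6264, Rational(-1, 2197)), 84) = Add(Rational(13762007, 2197), 84) = Rational(13946555, 2197)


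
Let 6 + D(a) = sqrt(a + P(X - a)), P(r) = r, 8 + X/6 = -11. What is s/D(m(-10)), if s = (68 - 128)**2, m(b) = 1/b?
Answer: -144 - 24*I*sqrt(114) ≈ -144.0 - 256.25*I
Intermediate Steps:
s = 3600 (s = (-60)**2 = 3600)
X = -114 (X = -48 + 6*(-11) = -48 - 66 = -114)
D(a) = -6 + I*sqrt(114) (D(a) = -6 + sqrt(a + (-114 - a)) = -6 + sqrt(-114) = -6 + I*sqrt(114))
s/D(m(-10)) = 3600/(-6 + I*sqrt(114))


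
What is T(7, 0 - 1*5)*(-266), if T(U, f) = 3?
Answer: -798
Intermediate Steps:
T(7, 0 - 1*5)*(-266) = 3*(-266) = -798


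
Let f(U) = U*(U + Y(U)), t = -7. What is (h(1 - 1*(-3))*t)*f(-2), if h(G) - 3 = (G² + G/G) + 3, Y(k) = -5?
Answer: -2254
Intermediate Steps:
h(G) = 7 + G² (h(G) = 3 + ((G² + G/G) + 3) = 3 + ((G² + 1) + 3) = 3 + ((1 + G²) + 3) = 3 + (4 + G²) = 7 + G²)
f(U) = U*(-5 + U) (f(U) = U*(U - 5) = U*(-5 + U))
(h(1 - 1*(-3))*t)*f(-2) = ((7 + (1 - 1*(-3))²)*(-7))*(-2*(-5 - 2)) = ((7 + (1 + 3)²)*(-7))*(-2*(-7)) = ((7 + 4²)*(-7))*14 = ((7 + 16)*(-7))*14 = (23*(-7))*14 = -161*14 = -2254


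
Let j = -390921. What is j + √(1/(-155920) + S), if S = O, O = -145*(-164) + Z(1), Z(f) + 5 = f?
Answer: -390921 + 3*√4014023882295/38980 ≈ -3.9077e+5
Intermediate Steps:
Z(f) = -5 + f
O = 23776 (O = -145*(-164) + (-5 + 1) = 23780 - 4 = 23776)
S = 23776
j + √(1/(-155920) + S) = -390921 + √(1/(-155920) + 23776) = -390921 + √(-1/155920 + 23776) = -390921 + √(3707153919/155920) = -390921 + 3*√4014023882295/38980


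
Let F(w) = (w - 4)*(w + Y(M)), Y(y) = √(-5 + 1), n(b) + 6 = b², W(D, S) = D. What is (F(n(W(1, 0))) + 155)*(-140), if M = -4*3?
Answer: -28000 + 2520*I ≈ -28000.0 + 2520.0*I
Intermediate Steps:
n(b) = -6 + b²
M = -12
Y(y) = 2*I (Y(y) = √(-4) = 2*I)
F(w) = (-4 + w)*(w + 2*I) (F(w) = (w - 4)*(w + 2*I) = (-4 + w)*(w + 2*I))
(F(n(W(1, 0))) + 155)*(-140) = (((-6 + 1²)² - 8*I + 2*(-6 + 1²)*(-2 + I)) + 155)*(-140) = (((-6 + 1)² - 8*I + 2*(-6 + 1)*(-2 + I)) + 155)*(-140) = (((-5)² - 8*I + 2*(-5)*(-2 + I)) + 155)*(-140) = ((25 - 8*I + (20 - 10*I)) + 155)*(-140) = ((45 - 18*I) + 155)*(-140) = (200 - 18*I)*(-140) = -28000 + 2520*I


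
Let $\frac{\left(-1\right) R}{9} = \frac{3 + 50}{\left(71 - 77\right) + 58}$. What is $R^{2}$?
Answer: $\frac{227529}{2704} \approx 84.145$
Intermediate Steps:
$R = - \frac{477}{52}$ ($R = - 9 \frac{3 + 50}{\left(71 - 77\right) + 58} = - 9 \frac{53}{-6 + 58} = - 9 \cdot \frac{53}{52} = - 9 \cdot 53 \cdot \frac{1}{52} = \left(-9\right) \frac{53}{52} = - \frac{477}{52} \approx -9.1731$)
$R^{2} = \left(- \frac{477}{52}\right)^{2} = \frac{227529}{2704}$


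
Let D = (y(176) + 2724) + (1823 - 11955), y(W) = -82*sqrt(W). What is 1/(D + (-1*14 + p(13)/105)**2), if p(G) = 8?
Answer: -219220427475/1545522638912884 + 4983575625*sqrt(11)/772761319456442 ≈ -0.00012045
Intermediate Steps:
D = -7408 - 328*sqrt(11) (D = (-328*sqrt(11) + 2724) + (1823 - 11955) = (-328*sqrt(11) + 2724) - 10132 = (2724 - 328*sqrt(11)) - 10132 = -7408 - 328*sqrt(11) ≈ -8495.9)
1/(D + (-1*14 + p(13)/105)**2) = 1/((-7408 - 328*sqrt(11)) + (-1*14 + 8/105)**2) = 1/((-7408 - 328*sqrt(11)) + (-14 + 8*(1/105))**2) = 1/((-7408 - 328*sqrt(11)) + (-14 + 8/105)**2) = 1/((-7408 - 328*sqrt(11)) + (-1462/105)**2) = 1/((-7408 - 328*sqrt(11)) + 2137444/11025) = 1/(-79535756/11025 - 328*sqrt(11))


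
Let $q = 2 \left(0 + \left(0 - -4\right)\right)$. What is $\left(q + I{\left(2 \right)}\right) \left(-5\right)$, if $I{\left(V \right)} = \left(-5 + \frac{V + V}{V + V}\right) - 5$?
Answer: $5$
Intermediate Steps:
$q = 8$ ($q = 2 \left(0 + \left(0 + 4\right)\right) = 2 \left(0 + 4\right) = 2 \cdot 4 = 8$)
$I{\left(V \right)} = -9$ ($I{\left(V \right)} = \left(-5 + \frac{2 V}{2 V}\right) - 5 = \left(-5 + 2 V \frac{1}{2 V}\right) - 5 = \left(-5 + 1\right) - 5 = -4 - 5 = -9$)
$\left(q + I{\left(2 \right)}\right) \left(-5\right) = \left(8 - 9\right) \left(-5\right) = \left(-1\right) \left(-5\right) = 5$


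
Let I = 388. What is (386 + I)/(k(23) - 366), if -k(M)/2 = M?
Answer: -387/206 ≈ -1.8786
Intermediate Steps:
k(M) = -2*M
(386 + I)/(k(23) - 366) = (386 + 388)/(-2*23 - 366) = 774/(-46 - 366) = 774/(-412) = 774*(-1/412) = -387/206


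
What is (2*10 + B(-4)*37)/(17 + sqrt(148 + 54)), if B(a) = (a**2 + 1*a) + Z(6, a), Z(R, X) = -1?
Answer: 7259/87 - 427*sqrt(202)/87 ≈ 13.680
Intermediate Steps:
B(a) = -1 + a + a**2 (B(a) = (a**2 + 1*a) - 1 = (a**2 + a) - 1 = (a + a**2) - 1 = -1 + a + a**2)
(2*10 + B(-4)*37)/(17 + sqrt(148 + 54)) = (2*10 + (-1 - 4 + (-4)**2)*37)/(17 + sqrt(148 + 54)) = (20 + (-1 - 4 + 16)*37)/(17 + sqrt(202)) = (20 + 11*37)/(17 + sqrt(202)) = (20 + 407)/(17 + sqrt(202)) = 427/(17 + sqrt(202))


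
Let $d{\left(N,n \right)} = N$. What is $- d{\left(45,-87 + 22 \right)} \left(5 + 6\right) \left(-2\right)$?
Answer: $990$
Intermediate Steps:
$- d{\left(45,-87 + 22 \right)} \left(5 + 6\right) \left(-2\right) = \left(-1\right) 45 \left(5 + 6\right) \left(-2\right) = - 45 \cdot 11 \left(-2\right) = \left(-45\right) \left(-22\right) = 990$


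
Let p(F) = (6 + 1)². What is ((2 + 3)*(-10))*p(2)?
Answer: -2450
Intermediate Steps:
p(F) = 49 (p(F) = 7² = 49)
((2 + 3)*(-10))*p(2) = ((2 + 3)*(-10))*49 = (5*(-10))*49 = -50*49 = -2450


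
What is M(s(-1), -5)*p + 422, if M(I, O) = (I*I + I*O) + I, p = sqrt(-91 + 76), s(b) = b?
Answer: 422 + 5*I*sqrt(15) ≈ 422.0 + 19.365*I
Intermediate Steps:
p = I*sqrt(15) (p = sqrt(-15) = I*sqrt(15) ≈ 3.873*I)
M(I, O) = I + I**2 + I*O (M(I, O) = (I**2 + I*O) + I = I + I**2 + I*O)
M(s(-1), -5)*p + 422 = (-(1 - 1 - 5))*(I*sqrt(15)) + 422 = (-1*(-5))*(I*sqrt(15)) + 422 = 5*(I*sqrt(15)) + 422 = 5*I*sqrt(15) + 422 = 422 + 5*I*sqrt(15)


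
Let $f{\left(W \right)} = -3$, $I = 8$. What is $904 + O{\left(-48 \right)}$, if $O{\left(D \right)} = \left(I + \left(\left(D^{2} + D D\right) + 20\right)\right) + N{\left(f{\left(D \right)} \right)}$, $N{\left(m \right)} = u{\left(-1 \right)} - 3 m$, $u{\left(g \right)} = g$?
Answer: $5548$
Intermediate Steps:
$N{\left(m \right)} = -1 - 3 m$
$O{\left(D \right)} = 36 + 2 D^{2}$ ($O{\left(D \right)} = \left(8 + \left(\left(D^{2} + D D\right) + 20\right)\right) - -8 = \left(8 + \left(\left(D^{2} + D^{2}\right) + 20\right)\right) + \left(-1 + 9\right) = \left(8 + \left(2 D^{2} + 20\right)\right) + 8 = \left(8 + \left(20 + 2 D^{2}\right)\right) + 8 = \left(28 + 2 D^{2}\right) + 8 = 36 + 2 D^{2}$)
$904 + O{\left(-48 \right)} = 904 + \left(36 + 2 \left(-48\right)^{2}\right) = 904 + \left(36 + 2 \cdot 2304\right) = 904 + \left(36 + 4608\right) = 904 + 4644 = 5548$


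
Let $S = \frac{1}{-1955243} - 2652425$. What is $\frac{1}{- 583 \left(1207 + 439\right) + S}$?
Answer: $- \frac{1955243}{7062421791450} \approx -2.7685 \cdot 10^{-7}$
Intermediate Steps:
$S = - \frac{5186135414276}{1955243}$ ($S = - \frac{1}{1955243} - 2652425 = - \frac{5186135414276}{1955243} \approx -2.6524 \cdot 10^{6}$)
$\frac{1}{- 583 \left(1207 + 439\right) + S} = \frac{1}{- 583 \left(1207 + 439\right) - \frac{5186135414276}{1955243}} = \frac{1}{\left(-583\right) 1646 - \frac{5186135414276}{1955243}} = \frac{1}{-959618 - \frac{5186135414276}{1955243}} = \frac{1}{- \frac{7062421791450}{1955243}} = - \frac{1955243}{7062421791450}$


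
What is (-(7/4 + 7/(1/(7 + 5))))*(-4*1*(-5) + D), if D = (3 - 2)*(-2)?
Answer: -3087/2 ≈ -1543.5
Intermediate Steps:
D = -2 (D = 1*(-2) = -2)
(-(7/4 + 7/(1/(7 + 5))))*(-4*1*(-5) + D) = (-(7/4 + 7/(1/(7 + 5))))*(-4*1*(-5) - 2) = (-(7*(¼) + 7/(1/12)))*(-4*(-5) - 2) = (-(7/4 + 7/(1/12)))*(20 - 2) = -(7/4 + 7*12)*18 = -(7/4 + 84)*18 = -1*343/4*18 = -343/4*18 = -3087/2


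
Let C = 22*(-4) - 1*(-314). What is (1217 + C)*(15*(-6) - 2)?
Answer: -132756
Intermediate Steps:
C = 226 (C = -88 + 314 = 226)
(1217 + C)*(15*(-6) - 2) = (1217 + 226)*(15*(-6) - 2) = 1443*(-90 - 2) = 1443*(-92) = -132756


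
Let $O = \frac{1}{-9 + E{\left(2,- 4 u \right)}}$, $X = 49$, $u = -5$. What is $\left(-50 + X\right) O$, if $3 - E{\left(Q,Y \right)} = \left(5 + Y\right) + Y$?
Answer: $\frac{1}{51} \approx 0.019608$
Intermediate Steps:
$E{\left(Q,Y \right)} = -2 - 2 Y$ ($E{\left(Q,Y \right)} = 3 - \left(\left(5 + Y\right) + Y\right) = 3 - \left(5 + 2 Y\right) = -2 - 2 Y$)
$O = - \frac{1}{51}$ ($O = \frac{1}{-9 - \left(2 + 2 \left(\left(-4\right) \left(-5\right)\right)\right)} = \frac{1}{-9 - 42} = \frac{1}{-51} = - \frac{1}{51} \approx -0.019608$)
$\left(-50 + X\right) O = \left(-50 + 49\right) \left(- \frac{1}{51}\right) = \left(-1\right) \left(- \frac{1}{51}\right) = \frac{1}{51}$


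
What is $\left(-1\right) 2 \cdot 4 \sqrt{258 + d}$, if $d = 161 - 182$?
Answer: $- 8 \sqrt{237} \approx -123.16$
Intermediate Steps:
$d = -21$
$\left(-1\right) 2 \cdot 4 \sqrt{258 + d} = \left(-1\right) 2 \cdot 4 \sqrt{258 - 21} = \left(-2\right) 4 \sqrt{237} = - 8 \sqrt{237}$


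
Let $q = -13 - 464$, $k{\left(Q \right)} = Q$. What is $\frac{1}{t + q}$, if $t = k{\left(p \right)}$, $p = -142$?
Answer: $- \frac{1}{619} \approx -0.0016155$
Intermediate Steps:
$t = -142$
$q = -477$ ($q = -13 - 464 = -477$)
$\frac{1}{t + q} = \frac{1}{-142 - 477} = \frac{1}{-619} = - \frac{1}{619}$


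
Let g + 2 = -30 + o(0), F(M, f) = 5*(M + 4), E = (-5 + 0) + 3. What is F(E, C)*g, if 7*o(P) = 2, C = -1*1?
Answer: -2220/7 ≈ -317.14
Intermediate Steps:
C = -1
o(P) = 2/7 (o(P) = (⅐)*2 = 2/7)
E = -2 (E = -5 + 3 = -2)
F(M, f) = 20 + 5*M (F(M, f) = 5*(4 + M) = 20 + 5*M)
g = -222/7 (g = -2 + (-30 + 2/7) = -2 - 208/7 = -222/7 ≈ -31.714)
F(E, C)*g = (20 + 5*(-2))*(-222/7) = (20 - 10)*(-222/7) = 10*(-222/7) = -2220/7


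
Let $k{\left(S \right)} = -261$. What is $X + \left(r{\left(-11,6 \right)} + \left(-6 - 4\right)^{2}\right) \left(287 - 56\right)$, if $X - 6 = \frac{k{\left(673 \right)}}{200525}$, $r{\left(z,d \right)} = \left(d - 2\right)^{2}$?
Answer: $\frac{5374470789}{200525} \approx 26802.0$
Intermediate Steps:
$r{\left(z,d \right)} = \left(-2 + d\right)^{2}$
$X = \frac{1202889}{200525}$ ($X = 6 - \frac{261}{200525} = \frac{1202889}{200525} \approx 5.9987$)
$X + \left(r{\left(-11,6 \right)} + \left(-6 - 4\right)^{2}\right) \left(287 - 56\right) = \frac{1202889}{200525} + \left(\left(-2 + 6\right)^{2} + \left(-6 - 4\right)^{2}\right) \left(287 - 56\right) = \frac{1202889}{200525} + \left(4^{2} + \left(-10\right)^{2}\right) 231 = \frac{1202889}{200525} + \left(16 + 100\right) 231 = \frac{1202889}{200525} + 116 \cdot 231 = \frac{1202889}{200525} + 26796 = \frac{5374470789}{200525}$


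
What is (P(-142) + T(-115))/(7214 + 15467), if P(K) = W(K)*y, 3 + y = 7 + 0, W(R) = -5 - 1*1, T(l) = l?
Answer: -139/22681 ≈ -0.0061285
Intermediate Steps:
W(R) = -6 (W(R) = -5 - 1 = -6)
y = 4 (y = -3 + (7 + 0) = -3 + 7 = 4)
P(K) = -24 (P(K) = -6*4 = -24)
(P(-142) + T(-115))/(7214 + 15467) = (-24 - 115)/(7214 + 15467) = -139/22681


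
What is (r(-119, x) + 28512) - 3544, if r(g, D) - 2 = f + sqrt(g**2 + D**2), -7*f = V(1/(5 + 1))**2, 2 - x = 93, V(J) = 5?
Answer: 174765/7 + 7*sqrt(458) ≈ 25116.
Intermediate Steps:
x = -91 (x = 2 - 1*93 = 2 - 93 = -91)
f = -25/7 (f = -1/7*5**2 = -1/7*25 = -25/7 ≈ -3.5714)
r(g, D) = -11/7 + sqrt(D**2 + g**2) (r(g, D) = 2 + (-25/7 + sqrt(g**2 + D**2)) = 2 + (-25/7 + sqrt(D**2 + g**2)) = -11/7 + sqrt(D**2 + g**2))
(r(-119, x) + 28512) - 3544 = ((-11/7 + sqrt((-91)**2 + (-119)**2)) + 28512) - 3544 = ((-11/7 + sqrt(8281 + 14161)) + 28512) - 3544 = ((-11/7 + sqrt(22442)) + 28512) - 3544 = ((-11/7 + 7*sqrt(458)) + 28512) - 3544 = (199573/7 + 7*sqrt(458)) - 3544 = 174765/7 + 7*sqrt(458)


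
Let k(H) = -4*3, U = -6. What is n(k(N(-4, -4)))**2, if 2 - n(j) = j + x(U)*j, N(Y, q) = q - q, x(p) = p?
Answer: 3364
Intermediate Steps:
N(Y, q) = 0
k(H) = -12
n(j) = 2 + 5*j (n(j) = 2 - (j - 6*j) = 2 - (-5)*j = 2 + 5*j)
n(k(N(-4, -4)))**2 = (2 + 5*(-12))**2 = (2 - 60)**2 = (-58)**2 = 3364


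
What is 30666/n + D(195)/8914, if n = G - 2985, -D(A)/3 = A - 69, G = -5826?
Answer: -46114547/13090209 ≈ -3.5228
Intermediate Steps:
D(A) = 207 - 3*A (D(A) = -3*(A - 69) = -3*(-69 + A) = 207 - 3*A)
n = -8811 (n = -5826 - 2985 = -8811)
30666/n + D(195)/8914 = 30666/(-8811) + (207 - 3*195)/8914 = 30666*(-1/8811) + (207 - 585)*(1/8914) = -10222/2937 - 378*1/8914 = -10222/2937 - 189/4457 = -46114547/13090209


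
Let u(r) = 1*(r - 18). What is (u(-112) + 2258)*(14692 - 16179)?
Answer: -3164336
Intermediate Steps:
u(r) = -18 + r (u(r) = 1*(-18 + r) = -18 + r)
(u(-112) + 2258)*(14692 - 16179) = ((-18 - 112) + 2258)*(14692 - 16179) = (-130 + 2258)*(-1487) = 2128*(-1487) = -3164336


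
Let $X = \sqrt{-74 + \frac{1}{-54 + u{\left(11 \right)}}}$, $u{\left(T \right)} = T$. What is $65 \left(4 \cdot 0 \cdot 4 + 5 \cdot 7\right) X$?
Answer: $\frac{2275 i \sqrt{136869}}{43} \approx 19573.0 i$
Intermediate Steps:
$X = \frac{i \sqrt{136869}}{43}$ ($X = \sqrt{-74 + \frac{1}{-54 + 11}} = \sqrt{-74 + \frac{1}{-43}} = \sqrt{-74 - \frac{1}{43}} = \sqrt{- \frac{3183}{43}} = \frac{i \sqrt{136869}}{43} \approx 8.6037 i$)
$65 \left(4 \cdot 0 \cdot 4 + 5 \cdot 7\right) X = 65 \left(4 \cdot 0 \cdot 4 + 5 \cdot 7\right) \frac{i \sqrt{136869}}{43} = 65 \left(0 \cdot 4 + 35\right) \frac{i \sqrt{136869}}{43} = 65 \left(0 + 35\right) \frac{i \sqrt{136869}}{43} = 65 \cdot 35 \frac{i \sqrt{136869}}{43} = 2275 \frac{i \sqrt{136869}}{43} = \frac{2275 i \sqrt{136869}}{43}$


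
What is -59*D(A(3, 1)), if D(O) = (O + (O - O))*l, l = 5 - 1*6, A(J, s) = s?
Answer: 59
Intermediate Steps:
l = -1 (l = 5 - 6 = -1)
D(O) = -O (D(O) = (O + (O - O))*(-1) = (O + 0)*(-1) = O*(-1) = -O)
-59*D(A(3, 1)) = -(-59) = -59*(-1) = 59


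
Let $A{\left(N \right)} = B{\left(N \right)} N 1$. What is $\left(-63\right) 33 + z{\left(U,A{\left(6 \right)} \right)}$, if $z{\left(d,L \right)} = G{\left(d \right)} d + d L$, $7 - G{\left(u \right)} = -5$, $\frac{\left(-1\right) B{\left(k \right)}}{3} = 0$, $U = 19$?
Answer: $-1851$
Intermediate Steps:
$B{\left(k \right)} = 0$ ($B{\left(k \right)} = \left(-3\right) 0 = 0$)
$G{\left(u \right)} = 12$ ($G{\left(u \right)} = 7 - -5 = 7 + 5 = 12$)
$A{\left(N \right)} = 0$ ($A{\left(N \right)} = 0 N 1 = 0 \cdot 1 = 0$)
$z{\left(d,L \right)} = 12 d + L d$ ($z{\left(d,L \right)} = 12 d + d L = 12 d + L d$)
$\left(-63\right) 33 + z{\left(U,A{\left(6 \right)} \right)} = \left(-63\right) 33 + 19 \left(12 + 0\right) = -2079 + 19 \cdot 12 = -2079 + 228 = -1851$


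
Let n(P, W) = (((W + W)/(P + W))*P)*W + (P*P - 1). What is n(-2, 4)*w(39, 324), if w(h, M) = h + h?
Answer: -2262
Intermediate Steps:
w(h, M) = 2*h
n(P, W) = -1 + P² + 2*P*W²/(P + W) (n(P, W) = (((2*W)/(P + W))*P)*W + (P² - 1) = ((2*W/(P + W))*P)*W + (-1 + P²) = (2*P*W/(P + W))*W + (-1 + P²) = 2*P*W²/(P + W) + (-1 + P²) = -1 + P² + 2*P*W²/(P + W))
n(-2, 4)*w(39, 324) = (((-2)³ - 1*(-2) - 1*4 + 4*(-2)² + 2*(-2)*4²)/(-2 + 4))*(2*39) = ((-8 + 2 - 4 + 4*4 + 2*(-2)*16)/2)*78 = ((-8 + 2 - 4 + 16 - 64)/2)*78 = ((½)*(-58))*78 = -29*78 = -2262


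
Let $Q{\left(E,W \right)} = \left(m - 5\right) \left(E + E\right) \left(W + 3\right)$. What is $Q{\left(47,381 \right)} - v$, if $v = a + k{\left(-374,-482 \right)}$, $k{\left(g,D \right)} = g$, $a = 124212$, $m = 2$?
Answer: $-232126$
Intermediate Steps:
$Q{\left(E,W \right)} = - 6 E \left(3 + W\right)$ ($Q{\left(E,W \right)} = \left(2 - 5\right) \left(E + E\right) \left(W + 3\right) = - 3 \cdot 2 E \left(3 + W\right) = - 6 E \left(3 + W\right)$)
$v = 123838$ ($v = 124212 - 374 = 123838$)
$Q{\left(47,381 \right)} - v = \left(-6\right) 47 \left(3 + 381\right) - 123838 = \left(-6\right) 47 \cdot 384 - 123838 = -108288 - 123838 = -232126$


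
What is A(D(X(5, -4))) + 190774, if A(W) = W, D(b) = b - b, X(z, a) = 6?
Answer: 190774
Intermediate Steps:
D(b) = 0
A(D(X(5, -4))) + 190774 = 0 + 190774 = 190774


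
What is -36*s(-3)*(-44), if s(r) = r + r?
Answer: -9504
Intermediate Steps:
s(r) = 2*r
-36*s(-3)*(-44) = -72*(-3)*(-44) = -36*(-6)*(-44) = 216*(-44) = -9504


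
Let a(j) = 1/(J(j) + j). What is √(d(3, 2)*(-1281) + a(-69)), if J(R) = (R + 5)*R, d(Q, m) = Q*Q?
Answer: I*√24206299446/1449 ≈ 107.37*I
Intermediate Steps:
d(Q, m) = Q²
J(R) = R*(5 + R) (J(R) = (5 + R)*R = R*(5 + R))
a(j) = 1/(j + j*(5 + j)) (a(j) = 1/(j*(5 + j) + j) = 1/(j + j*(5 + j)))
√(d(3, 2)*(-1281) + a(-69)) = √(3²*(-1281) + 1/((-69)*(6 - 69))) = √(9*(-1281) - 1/69/(-63)) = √(-11529 - 1/69*(-1/63)) = √(-11529 + 1/4347) = √(-50116562/4347) = I*√24206299446/1449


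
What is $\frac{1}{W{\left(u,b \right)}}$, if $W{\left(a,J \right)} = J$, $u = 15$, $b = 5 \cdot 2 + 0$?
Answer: $\frac{1}{10} \approx 0.1$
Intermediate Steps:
$b = 10$ ($b = 10 + 0 = 10$)
$\frac{1}{W{\left(u,b \right)}} = \frac{1}{10}$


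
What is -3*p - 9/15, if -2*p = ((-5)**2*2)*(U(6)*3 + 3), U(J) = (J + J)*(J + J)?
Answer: 163122/5 ≈ 32624.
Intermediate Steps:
U(J) = 4*J**2 (U(J) = (2*J)*(2*J) = 4*J**2)
p = -10875 (p = -(-5)**2*2*((4*6**2)*3 + 3)/2 = -25*2*((4*36)*3 + 3)/2 = -25*(144*3 + 3) = -25*(432 + 3) = -25*435 = -1/2*21750 = -10875)
-3*p - 9/15 = -3*(-10875) - 9/15 = 32625 - 9*1/15 = 32625 - 3/5 = 163122/5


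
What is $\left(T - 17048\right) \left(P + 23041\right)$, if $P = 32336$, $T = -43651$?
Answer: $-3361328523$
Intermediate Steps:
$\left(T - 17048\right) \left(P + 23041\right) = \left(-43651 - 17048\right) \left(32336 + 23041\right) = \left(-60699\right) 55377 = -3361328523$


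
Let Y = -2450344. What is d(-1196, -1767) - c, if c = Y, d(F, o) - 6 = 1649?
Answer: 2451999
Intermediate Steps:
d(F, o) = 1655 (d(F, o) = 6 + 1649 = 1655)
c = -2450344
d(-1196, -1767) - c = 1655 - 1*(-2450344) = 1655 + 2450344 = 2451999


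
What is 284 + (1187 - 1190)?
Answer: 281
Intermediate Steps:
284 + (1187 - 1190) = 284 - 3 = 281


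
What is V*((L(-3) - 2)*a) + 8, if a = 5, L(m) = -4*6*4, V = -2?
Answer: 988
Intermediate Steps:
L(m) = -96 (L(m) = -24*4 = -96)
V*((L(-3) - 2)*a) + 8 = -2*(-96 - 2)*5 + 8 = -(-196)*5 + 8 = -2*(-490) + 8 = 980 + 8 = 988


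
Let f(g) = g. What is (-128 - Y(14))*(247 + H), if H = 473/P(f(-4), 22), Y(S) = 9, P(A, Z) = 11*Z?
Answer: -750349/22 ≈ -34107.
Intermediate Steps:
H = 43/22 (H = 473/((11*22)) = 473/242 = 473*(1/242) = 43/22 ≈ 1.9545)
(-128 - Y(14))*(247 + H) = (-128 - 1*9)*(247 + 43/22) = (-128 - 9)*(5477/22) = -137*5477/22 = -750349/22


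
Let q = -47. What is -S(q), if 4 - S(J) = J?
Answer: -51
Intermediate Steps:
S(J) = 4 - J
-S(q) = -(4 - 1*(-47)) = -(4 + 47) = -1*51 = -51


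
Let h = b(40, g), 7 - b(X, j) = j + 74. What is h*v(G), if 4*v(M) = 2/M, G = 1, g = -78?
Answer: 11/2 ≈ 5.5000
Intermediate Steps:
v(M) = 1/(2*M) (v(M) = (2/M)/4 = 1/(2*M))
b(X, j) = -67 - j (b(X, j) = 7 - (j + 74) = 7 - (74 + j) = 7 + (-74 - j) = -67 - j)
h = 11 (h = -67 - 1*(-78) = -67 + 78 = 11)
h*v(G) = 11*((1/2)/1) = 11*((1/2)*1) = 11*(1/2) = 11/2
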